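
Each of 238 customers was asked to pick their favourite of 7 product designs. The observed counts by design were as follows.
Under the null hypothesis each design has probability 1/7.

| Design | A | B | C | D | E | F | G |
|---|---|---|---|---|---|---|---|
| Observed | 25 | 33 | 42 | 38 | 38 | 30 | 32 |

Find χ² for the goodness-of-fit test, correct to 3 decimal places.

Under H₀ each category has probability 1/7, so each expected count is 238/7 = 34.
cat         O        E   (O−E)²/E
A          25       34     2.3824
B          33       34     0.0294
C          42       34     1.8824
D          38       34     0.4706
E          38       34     0.4706
F          30       34     0.4706
G          32       34     0.1176
Sum = 5.824

5.824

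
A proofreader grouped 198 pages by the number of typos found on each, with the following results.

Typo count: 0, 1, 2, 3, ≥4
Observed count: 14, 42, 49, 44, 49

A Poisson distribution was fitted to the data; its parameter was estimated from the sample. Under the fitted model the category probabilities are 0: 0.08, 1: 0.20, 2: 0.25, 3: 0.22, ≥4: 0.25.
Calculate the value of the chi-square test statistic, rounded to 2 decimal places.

Expected counts E_i = n·p_i: 198×0.08 = 15.84, 198×0.20 = 39.6, 198×0.25 = 49.5, 198×0.22 = 43.56, 198×0.25 = 49.5.
cat         O        E   (O−E)²/E
0          14    15.84      0.214
1          42     39.6      0.145
2          49     49.5      0.005
3          44    43.56      0.004
≥4         49     49.5      0.005
Sum = 0.37

0.37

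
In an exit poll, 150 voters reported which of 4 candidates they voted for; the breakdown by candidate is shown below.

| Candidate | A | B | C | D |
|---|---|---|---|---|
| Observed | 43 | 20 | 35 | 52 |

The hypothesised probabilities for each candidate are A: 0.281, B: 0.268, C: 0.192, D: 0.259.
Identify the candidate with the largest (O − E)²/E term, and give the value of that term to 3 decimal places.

B, 10.150

Expected counts E_i = n·p_i: 150×0.281 = 42.15, 150×0.268 = 40.2, 150×0.192 = 28.8, 150×0.259 = 38.85.
A: (43 − 42.15)²/42.15 = 0.7225/42.15 = 0.0171
B: (20 − 40.2)²/40.2 = 408.04/40.2 = 10.1502
C: (35 − 28.8)²/28.8 = 38.44/28.8 = 1.3347
D: (52 − 38.85)²/38.85 = 172.9225/38.85 = 4.4510
The largest term is for B: 10.150.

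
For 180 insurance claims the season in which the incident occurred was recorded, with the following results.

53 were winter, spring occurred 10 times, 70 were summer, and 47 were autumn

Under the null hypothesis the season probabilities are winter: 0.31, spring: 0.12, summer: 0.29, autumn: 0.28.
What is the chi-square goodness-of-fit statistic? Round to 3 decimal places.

12.669

Expected counts E_i = n·p_i: 180×0.31 = 55.8, 180×0.12 = 21.6, 180×0.29 = 52.2, 180×0.28 = 50.4.
winter: (53 − 55.8)²/55.8 = 7.84/55.8 = 0.1405
spring: (10 − 21.6)²/21.6 = 134.56/21.6 = 6.2296
summer: (70 − 52.2)²/52.2 = 316.84/52.2 = 6.0697
autumn: (47 − 50.4)²/50.4 = 11.56/50.4 = 0.2294
Sum = 12.669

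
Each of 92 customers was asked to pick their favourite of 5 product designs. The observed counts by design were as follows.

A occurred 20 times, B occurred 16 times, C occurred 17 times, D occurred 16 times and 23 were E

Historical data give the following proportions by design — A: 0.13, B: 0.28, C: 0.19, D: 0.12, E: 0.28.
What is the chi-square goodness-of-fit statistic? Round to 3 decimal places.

11.640

Expected counts E_i = n·p_i: 92×0.13 = 11.96, 92×0.28 = 25.76, 92×0.19 = 17.48, 92×0.12 = 11.04, 92×0.28 = 25.76.
cat         O        E   (O−E)²/E
A          20    11.96     5.4048
B          16    25.76     3.6979
C          17    17.48     0.0132
D          16    11.04     2.2284
E          23    25.76     0.2957
Sum = 11.640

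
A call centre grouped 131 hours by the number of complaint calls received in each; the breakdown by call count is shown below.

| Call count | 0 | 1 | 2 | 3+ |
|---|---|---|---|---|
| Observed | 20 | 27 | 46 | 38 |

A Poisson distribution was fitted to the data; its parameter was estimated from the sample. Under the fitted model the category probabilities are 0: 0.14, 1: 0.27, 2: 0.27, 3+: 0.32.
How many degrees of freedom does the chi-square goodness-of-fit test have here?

There are k = 4 categories and 1 parameter estimated from the data, so df = 4 − 1 − 1 = 2.

2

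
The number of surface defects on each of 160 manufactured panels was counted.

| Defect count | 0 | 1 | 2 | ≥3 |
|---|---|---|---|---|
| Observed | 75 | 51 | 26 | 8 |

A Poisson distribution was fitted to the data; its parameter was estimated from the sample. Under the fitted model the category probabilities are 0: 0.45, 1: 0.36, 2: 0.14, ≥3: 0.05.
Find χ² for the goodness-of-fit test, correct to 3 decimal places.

Expected counts E_i = n·p_i: 160×0.45 = 72, 160×0.36 = 57.6, 160×0.14 = 22.4, 160×0.05 = 8.
χ² = (75−72)²/72 + (51−57.6)²/57.6 + (26−22.4)²/22.4 + (8−8)²/8
   = 0.1250 + 0.7563 + 0.5786 + 0.0000
Sum = 1.460

1.460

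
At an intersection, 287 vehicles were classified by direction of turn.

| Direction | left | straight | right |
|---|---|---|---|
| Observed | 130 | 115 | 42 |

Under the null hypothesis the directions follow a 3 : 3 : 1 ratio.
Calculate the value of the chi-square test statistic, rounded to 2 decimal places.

Ratio total = 7. Expected counts: 287×3/7 = 123, 287×3/7 = 123, 287×1/7 = 41.
cat           O        E   (O−E)²/E
left        130      123      0.398
straight    115      123      0.520
right        42       41      0.024
Sum = 0.94

0.94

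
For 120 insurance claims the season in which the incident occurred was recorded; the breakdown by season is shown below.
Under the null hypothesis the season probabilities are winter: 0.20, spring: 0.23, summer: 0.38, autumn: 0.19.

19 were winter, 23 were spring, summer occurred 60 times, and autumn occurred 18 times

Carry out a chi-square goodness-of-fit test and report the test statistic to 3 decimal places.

7.366

Expected counts E_i = n·p_i: 120×0.20 = 24, 120×0.23 = 27.6, 120×0.38 = 45.6, 120×0.19 = 22.8.
cat         O        E   (O−E)²/E
winter     19       24     1.0417
spring     23     27.6     0.7667
summer     60     45.6     4.5474
autumn     18     22.8     1.0105
Sum = 7.366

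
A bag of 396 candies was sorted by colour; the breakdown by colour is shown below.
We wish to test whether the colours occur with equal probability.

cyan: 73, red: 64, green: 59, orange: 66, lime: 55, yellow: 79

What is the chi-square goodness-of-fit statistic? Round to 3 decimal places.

Under H₀ each category has probability 1/6, so each expected count is 396/6 = 66.
cyan: (73 − 66)²/66 = 49/66 = 0.7424
red: (64 − 66)²/66 = 4/66 = 0.0606
green: (59 − 66)²/66 = 49/66 = 0.7424
orange: (66 − 66)²/66 = 0/66 = 0.0000
lime: (55 − 66)²/66 = 121/66 = 1.8333
yellow: (79 − 66)²/66 = 169/66 = 2.5606
Sum = 5.939

5.939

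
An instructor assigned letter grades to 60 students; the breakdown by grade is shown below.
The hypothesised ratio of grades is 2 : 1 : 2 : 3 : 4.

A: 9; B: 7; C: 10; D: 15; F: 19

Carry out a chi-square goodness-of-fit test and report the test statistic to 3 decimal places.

Ratio total = 12. Expected counts: 60×2/12 = 10, 60×1/12 = 5, 60×2/12 = 10, 60×3/12 = 15, 60×4/12 = 20.
cat         O        E   (O−E)²/E
A           9       10     0.1000
B           7        5     0.8000
C          10       10     0.0000
D          15       15     0.0000
F          19       20     0.0500
Sum = 0.950

0.950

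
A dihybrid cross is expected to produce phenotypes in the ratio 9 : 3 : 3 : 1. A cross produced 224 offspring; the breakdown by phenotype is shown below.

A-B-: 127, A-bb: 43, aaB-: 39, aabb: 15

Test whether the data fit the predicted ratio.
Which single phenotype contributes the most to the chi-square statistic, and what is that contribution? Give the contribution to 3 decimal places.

Ratio total = 16. Expected counts: 224×9/16 = 126, 224×3/16 = 42, 224×3/16 = 42, 224×1/16 = 14.
χ² = (127−126)²/126 + (43−42)²/42 + (39−42)²/42 + (15−14)²/14
   = 0.0079 + 0.0238 + 0.2143 + 0.0714
The largest term is for aaB-: 0.214.

aaB-, 0.214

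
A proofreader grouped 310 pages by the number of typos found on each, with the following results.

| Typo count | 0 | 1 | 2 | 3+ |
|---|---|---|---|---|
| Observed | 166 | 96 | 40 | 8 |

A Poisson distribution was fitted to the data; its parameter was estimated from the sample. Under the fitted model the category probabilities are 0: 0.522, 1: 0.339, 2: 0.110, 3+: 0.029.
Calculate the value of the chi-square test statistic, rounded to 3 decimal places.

Expected counts E_i = n·p_i: 310×0.522 = 161.82, 310×0.339 = 105.09, 310×0.110 = 34.1, 310×0.029 = 8.99.
0: (166 − 161.82)²/161.82 = 17.4724/161.82 = 0.1080
1: (96 − 105.09)²/105.09 = 82.6281/105.09 = 0.7863
2: (40 − 34.1)²/34.1 = 34.81/34.1 = 1.0208
3+: (8 − 8.99)²/8.99 = 0.9801/8.99 = 0.1090
Sum = 2.024

2.024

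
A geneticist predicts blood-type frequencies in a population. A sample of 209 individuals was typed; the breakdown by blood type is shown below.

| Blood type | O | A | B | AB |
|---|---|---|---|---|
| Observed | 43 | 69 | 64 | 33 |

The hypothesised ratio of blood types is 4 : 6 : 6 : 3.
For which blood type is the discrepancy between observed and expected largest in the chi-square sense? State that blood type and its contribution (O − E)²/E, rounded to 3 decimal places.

A, 0.136

Ratio total = 19. Expected counts: 209×4/19 = 44, 209×6/19 = 66, 209×6/19 = 66, 209×3/19 = 33.
O: (43 − 44)²/44 = 1/44 = 0.0227
A: (69 − 66)²/66 = 9/66 = 0.1364
B: (64 − 66)²/66 = 4/66 = 0.0606
AB: (33 − 33)²/33 = 0/33 = 0.0000
The largest term is for A: 0.136.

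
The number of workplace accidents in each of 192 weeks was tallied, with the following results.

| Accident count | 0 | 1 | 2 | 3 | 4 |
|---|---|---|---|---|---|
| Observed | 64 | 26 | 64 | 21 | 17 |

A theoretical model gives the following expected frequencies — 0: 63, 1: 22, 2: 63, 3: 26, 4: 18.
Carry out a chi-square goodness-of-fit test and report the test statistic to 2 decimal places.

cat         O        E   (O−E)²/E
0          64       63      0.016
1          26       22      0.727
2          64       63      0.016
3          21       26      0.962
4          17       18      0.056
Sum = 1.78

1.78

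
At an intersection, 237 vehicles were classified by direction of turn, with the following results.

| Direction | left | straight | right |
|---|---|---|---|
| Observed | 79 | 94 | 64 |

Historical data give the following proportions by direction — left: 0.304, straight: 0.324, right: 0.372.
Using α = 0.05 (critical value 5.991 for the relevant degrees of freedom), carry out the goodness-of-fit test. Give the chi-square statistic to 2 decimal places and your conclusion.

11.15; reject

Expected counts E_i = n·p_i: 237×0.304 = 72.048, 237×0.324 = 76.788, 237×0.372 = 88.164.
cat           O        E   (O−E)²/E
left         79   72.048      0.671
straight     94   76.788      3.858
right        64   88.164      6.623
Sum = 11.15
df = 2. Since 11.15 > 5.991, we reject H₀.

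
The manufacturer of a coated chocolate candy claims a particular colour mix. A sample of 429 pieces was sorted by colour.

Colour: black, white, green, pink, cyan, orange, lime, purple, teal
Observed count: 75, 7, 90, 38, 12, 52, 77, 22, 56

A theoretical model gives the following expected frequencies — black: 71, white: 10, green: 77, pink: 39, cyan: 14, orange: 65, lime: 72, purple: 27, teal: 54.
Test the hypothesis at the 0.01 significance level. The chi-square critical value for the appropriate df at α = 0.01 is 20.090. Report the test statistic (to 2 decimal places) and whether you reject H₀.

7.58; do not reject

cat         O        E   (O−E)²/E
black      75       71      0.225
white       7       10      0.900
green      90       77      2.195
pink       38       39      0.026
cyan       12       14      0.286
orange     52       65      2.600
lime       77       72      0.347
purple     22       27      0.926
teal       56       54      0.074
Sum = 7.58
df = 8. Since 7.58 < 20.090, we do not reject H₀.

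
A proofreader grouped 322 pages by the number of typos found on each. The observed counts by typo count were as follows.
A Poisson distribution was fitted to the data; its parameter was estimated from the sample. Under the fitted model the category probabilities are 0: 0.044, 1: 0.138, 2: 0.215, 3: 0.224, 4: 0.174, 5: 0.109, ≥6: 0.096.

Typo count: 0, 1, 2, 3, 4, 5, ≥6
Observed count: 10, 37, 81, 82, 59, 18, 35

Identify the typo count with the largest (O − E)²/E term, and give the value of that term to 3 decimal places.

5, 8.329

Expected counts E_i = n·p_i: 322×0.044 = 14.168, 322×0.138 = 44.436, 322×0.215 = 69.23, 322×0.224 = 72.128, 322×0.174 = 56.028, 322×0.109 = 35.098, 322×0.096 = 30.912.
cat         O        E   (O−E)²/E
0          10   14.168     1.2262
1          37   44.436     1.2444
2          81    69.23     2.0011
3          82   72.128     1.3512
4          59   56.028     0.1576
5          18   35.098     8.3293
≥6         35   30.912     0.5406
The largest term is for 5: 8.329.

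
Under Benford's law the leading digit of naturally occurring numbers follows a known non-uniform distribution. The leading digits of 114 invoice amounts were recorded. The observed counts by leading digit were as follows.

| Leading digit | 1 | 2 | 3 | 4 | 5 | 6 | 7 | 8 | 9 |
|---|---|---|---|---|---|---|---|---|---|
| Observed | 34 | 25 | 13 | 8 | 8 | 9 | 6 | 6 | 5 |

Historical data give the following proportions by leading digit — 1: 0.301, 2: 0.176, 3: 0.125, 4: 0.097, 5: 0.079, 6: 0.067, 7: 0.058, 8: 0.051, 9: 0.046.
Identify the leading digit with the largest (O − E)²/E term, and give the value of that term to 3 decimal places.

2, 1.214

Expected counts E_i = n·p_i: 114×0.301 = 34.314, 114×0.176 = 20.064, 114×0.125 = 14.25, 114×0.097 = 11.058, 114×0.079 = 9.006, 114×0.067 = 7.638, 114×0.058 = 6.612, 114×0.051 = 5.814, 114×0.046 = 5.244.
cat         O        E   (O−E)²/E
1          34   34.314     0.0029
2          25   20.064     1.2143
3          13    14.25     0.1096
4           8   11.058     0.8457
5           8    9.006     0.1124
6           9    7.638     0.2429
7           6    6.612     0.0566
8           6    5.814     0.0060
9           5    5.244     0.0114
The largest term is for 2: 1.214.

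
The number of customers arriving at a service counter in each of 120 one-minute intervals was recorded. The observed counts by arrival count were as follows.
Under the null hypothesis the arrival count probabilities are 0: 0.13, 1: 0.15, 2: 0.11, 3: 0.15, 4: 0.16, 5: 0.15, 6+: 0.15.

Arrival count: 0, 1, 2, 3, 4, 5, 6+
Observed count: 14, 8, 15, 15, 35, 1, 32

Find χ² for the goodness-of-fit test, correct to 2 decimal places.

Expected counts E_i = n·p_i: 120×0.13 = 15.6, 120×0.15 = 18, 120×0.11 = 13.2, 120×0.15 = 18, 120×0.16 = 19.2, 120×0.15 = 18, 120×0.15 = 18.
cat         O        E   (O−E)²/E
0          14     15.6      0.164
1           8       18      5.556
2          15     13.2      0.245
3          15       18      0.500
4          35     19.2     13.002
5           1       18     16.056
6+         32       18     10.889
Sum = 46.41

46.41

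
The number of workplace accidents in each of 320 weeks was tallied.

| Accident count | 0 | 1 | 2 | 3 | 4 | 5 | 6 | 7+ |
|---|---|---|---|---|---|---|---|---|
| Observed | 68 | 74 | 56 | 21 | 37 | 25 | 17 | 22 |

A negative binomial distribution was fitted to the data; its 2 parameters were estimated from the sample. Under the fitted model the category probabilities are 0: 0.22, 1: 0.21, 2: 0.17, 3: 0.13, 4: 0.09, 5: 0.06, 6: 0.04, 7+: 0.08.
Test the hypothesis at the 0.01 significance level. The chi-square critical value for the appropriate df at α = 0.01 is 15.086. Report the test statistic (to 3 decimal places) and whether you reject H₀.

16.989; reject

Expected counts E_i = n·p_i: 320×0.22 = 70.4, 320×0.21 = 67.2, 320×0.17 = 54.4, 320×0.13 = 41.6, 320×0.09 = 28.8, 320×0.06 = 19.2, 320×0.04 = 12.8, 320×0.08 = 25.6.
0: (68 − 70.4)²/70.4 = 5.76/70.4 = 0.0818
1: (74 − 67.2)²/67.2 = 46.24/67.2 = 0.6881
2: (56 − 54.4)²/54.4 = 2.56/54.4 = 0.0471
3: (21 − 41.6)²/41.6 = 424.36/41.6 = 10.2010
4: (37 − 28.8)²/28.8 = 67.24/28.8 = 2.3347
5: (25 − 19.2)²/19.2 = 33.64/19.2 = 1.7521
6: (17 − 12.8)²/12.8 = 17.64/12.8 = 1.3781
7+: (22 − 25.6)²/25.6 = 12.96/25.6 = 0.5063
Sum = 16.989
df = 5. Since 16.989 > 15.086, we reject H₀.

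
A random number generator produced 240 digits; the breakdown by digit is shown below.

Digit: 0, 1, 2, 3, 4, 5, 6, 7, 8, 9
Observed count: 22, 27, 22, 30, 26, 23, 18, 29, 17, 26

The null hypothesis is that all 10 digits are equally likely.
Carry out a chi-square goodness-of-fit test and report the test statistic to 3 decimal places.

7.167

Expected count for each of the 10 categories: 240/10 = 24.
χ² = (22−24)²/24 + (27−24)²/24 + (22−24)²/24 + (30−24)²/24 + (26−24)²/24 + (23−24)²/24 + (18−24)²/24 + (29−24)²/24 + (17−24)²/24 + (26−24)²/24
   = 0.1667 + 0.3750 + 0.1667 + 1.5000 + 0.1667 + 0.0417 + 1.5000 + 1.0417 + 2.0417 + 0.1667
Sum = 7.167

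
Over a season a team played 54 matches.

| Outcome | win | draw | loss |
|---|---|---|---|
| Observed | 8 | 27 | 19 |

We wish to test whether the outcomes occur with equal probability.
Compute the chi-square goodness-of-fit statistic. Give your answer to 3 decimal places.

Under H₀ each category has probability 1/3, so each expected count is 54/3 = 18.
cat         O        E   (O−E)²/E
win         8       18     5.5556
draw       27       18     4.5000
loss       19       18     0.0556
Sum = 10.111

10.111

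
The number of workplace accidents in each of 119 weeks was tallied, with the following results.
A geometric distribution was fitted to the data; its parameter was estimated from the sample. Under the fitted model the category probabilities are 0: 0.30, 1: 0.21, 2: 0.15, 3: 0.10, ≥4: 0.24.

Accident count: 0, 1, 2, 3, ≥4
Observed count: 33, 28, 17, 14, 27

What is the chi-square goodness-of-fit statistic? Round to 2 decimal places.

Expected counts E_i = n·p_i: 119×0.30 = 35.7, 119×0.21 = 24.99, 119×0.15 = 17.85, 119×0.10 = 11.9, 119×0.24 = 28.56.
0: (33 − 35.7)²/35.7 = 7.29/35.7 = 0.204
1: (28 − 24.99)²/24.99 = 9.0601/24.99 = 0.363
2: (17 − 17.85)²/17.85 = 0.7225/17.85 = 0.040
3: (14 − 11.9)²/11.9 = 4.41/11.9 = 0.371
≥4: (27 − 28.56)²/28.56 = 2.4336/28.56 = 0.085
Sum = 1.06

1.06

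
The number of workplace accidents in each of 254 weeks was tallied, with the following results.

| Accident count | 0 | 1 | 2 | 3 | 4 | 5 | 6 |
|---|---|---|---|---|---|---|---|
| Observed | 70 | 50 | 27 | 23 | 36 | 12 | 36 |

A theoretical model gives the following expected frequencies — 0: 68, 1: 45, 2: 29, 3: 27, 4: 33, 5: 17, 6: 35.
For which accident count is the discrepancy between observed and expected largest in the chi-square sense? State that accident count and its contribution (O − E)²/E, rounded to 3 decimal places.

5, 1.471

cat         O        E   (O−E)²/E
0          70       68     0.0588
1          50       45     0.5556
2          27       29     0.1379
3          23       27     0.5926
4          36       33     0.2727
5          12       17     1.4706
6          36       35     0.0286
The largest term is for 5: 1.471.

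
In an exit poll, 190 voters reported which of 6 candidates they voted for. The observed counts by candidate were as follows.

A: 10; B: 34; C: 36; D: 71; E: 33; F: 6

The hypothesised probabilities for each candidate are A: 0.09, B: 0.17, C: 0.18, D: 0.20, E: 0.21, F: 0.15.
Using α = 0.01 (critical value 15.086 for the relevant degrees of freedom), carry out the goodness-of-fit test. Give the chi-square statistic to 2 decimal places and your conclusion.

50.75; reject

Expected counts E_i = n·p_i: 190×0.09 = 17.1, 190×0.17 = 32.3, 190×0.18 = 34.2, 190×0.20 = 38, 190×0.21 = 39.9, 190×0.15 = 28.5.
χ² = (10−17.1)²/17.1 + (34−32.3)²/32.3 + (36−34.2)²/34.2 + (71−38)²/38 + (33−39.9)²/39.9 + (6−28.5)²/28.5
   = 2.948 + 0.089 + 0.095 + 28.658 + 1.193 + 17.763
Sum = 50.75
df = 5. Since 50.75 > 15.086, we reject H₀.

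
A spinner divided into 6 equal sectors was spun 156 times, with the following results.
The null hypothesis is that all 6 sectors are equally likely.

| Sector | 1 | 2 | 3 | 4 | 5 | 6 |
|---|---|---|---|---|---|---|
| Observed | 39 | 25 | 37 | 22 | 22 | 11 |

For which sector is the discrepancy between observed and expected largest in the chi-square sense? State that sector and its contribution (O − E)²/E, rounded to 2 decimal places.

6, 8.65

Under H₀ each category has probability 1/6, so each expected count is 156/6 = 26.
1: (39 − 26)²/26 = 169/26 = 6.500
2: (25 − 26)²/26 = 1/26 = 0.038
3: (37 − 26)²/26 = 121/26 = 4.654
4: (22 − 26)²/26 = 16/26 = 0.615
5: (22 − 26)²/26 = 16/26 = 0.615
6: (11 − 26)²/26 = 225/26 = 8.654
The largest term is for 6: 8.65.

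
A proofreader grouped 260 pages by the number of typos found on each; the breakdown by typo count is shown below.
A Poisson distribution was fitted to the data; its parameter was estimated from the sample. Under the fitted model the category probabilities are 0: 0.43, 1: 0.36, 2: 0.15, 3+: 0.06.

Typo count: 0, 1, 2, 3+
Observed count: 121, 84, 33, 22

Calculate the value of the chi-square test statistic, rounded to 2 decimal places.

Expected counts E_i = n·p_i: 260×0.43 = 111.8, 260×0.36 = 93.6, 260×0.15 = 39, 260×0.06 = 15.6.
cat         O        E   (O−E)²/E
0         121    111.8      0.757
1          84     93.6      0.985
2          33       39      0.923
3+         22     15.6      2.626
Sum = 5.29

5.29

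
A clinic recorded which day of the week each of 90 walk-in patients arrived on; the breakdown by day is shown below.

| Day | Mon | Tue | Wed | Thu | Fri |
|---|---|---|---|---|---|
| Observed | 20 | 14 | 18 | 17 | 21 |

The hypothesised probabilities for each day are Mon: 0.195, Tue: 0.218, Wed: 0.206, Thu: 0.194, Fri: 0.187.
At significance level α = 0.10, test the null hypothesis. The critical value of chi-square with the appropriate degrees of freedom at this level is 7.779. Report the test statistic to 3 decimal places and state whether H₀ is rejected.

Expected counts E_i = n·p_i: 90×0.195 = 17.55, 90×0.218 = 19.62, 90×0.206 = 18.54, 90×0.194 = 17.46, 90×0.187 = 16.83.
χ² = (20−17.55)²/17.55 + (14−19.62)²/19.62 + (18−18.54)²/18.54 + (17−17.46)²/17.46 + (21−16.83)²/16.83
   = 0.3420 + 1.6098 + 0.0157 + 0.0121 + 1.0332
Sum = 3.013
df = 4. Since 3.013 < 7.779, we do not reject H₀.

3.013; do not reject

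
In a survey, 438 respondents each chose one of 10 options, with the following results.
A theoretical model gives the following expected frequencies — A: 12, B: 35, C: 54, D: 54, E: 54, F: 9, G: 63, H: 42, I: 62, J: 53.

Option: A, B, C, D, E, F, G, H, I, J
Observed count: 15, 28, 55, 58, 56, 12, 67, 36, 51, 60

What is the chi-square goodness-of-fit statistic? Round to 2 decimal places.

A: (15 − 12)²/12 = 9/12 = 0.750
B: (28 − 35)²/35 = 49/35 = 1.400
C: (55 − 54)²/54 = 1/54 = 0.019
D: (58 − 54)²/54 = 16/54 = 0.296
E: (56 − 54)²/54 = 4/54 = 0.074
F: (12 − 9)²/9 = 9/9 = 1.000
G: (67 − 63)²/63 = 16/63 = 0.254
H: (36 − 42)²/42 = 36/42 = 0.857
I: (51 − 62)²/62 = 121/62 = 1.952
J: (60 − 53)²/53 = 49/53 = 0.925
Sum = 7.53

7.53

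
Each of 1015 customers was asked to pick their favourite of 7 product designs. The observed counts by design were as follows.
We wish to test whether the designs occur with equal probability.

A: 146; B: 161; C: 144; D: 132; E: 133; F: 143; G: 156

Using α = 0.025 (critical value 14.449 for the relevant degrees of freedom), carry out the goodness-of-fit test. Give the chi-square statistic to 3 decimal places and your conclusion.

Expected count for each of the 7 categories: 1015/7 = 145.
cat         O        E   (O−E)²/E
A         146      145     0.0069
B         161      145     1.7655
C         144      145     0.0069
D         132      145     1.1655
E         133      145     0.9931
F         143      145     0.0276
G         156      145     0.8345
Sum = 4.800
df = 6. Since 4.800 < 14.449, we do not reject H₀.

4.800; do not reject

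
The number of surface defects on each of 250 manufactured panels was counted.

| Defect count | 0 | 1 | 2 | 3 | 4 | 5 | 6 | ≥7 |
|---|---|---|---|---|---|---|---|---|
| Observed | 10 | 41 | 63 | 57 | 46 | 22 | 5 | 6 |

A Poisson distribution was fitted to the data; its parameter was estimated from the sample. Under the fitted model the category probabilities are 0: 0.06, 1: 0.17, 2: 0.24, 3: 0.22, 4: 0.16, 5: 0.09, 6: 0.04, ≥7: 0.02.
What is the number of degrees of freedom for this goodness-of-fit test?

6

There are k = 8 categories and 1 parameter estimated from the data, so df = 8 − 1 − 1 = 6.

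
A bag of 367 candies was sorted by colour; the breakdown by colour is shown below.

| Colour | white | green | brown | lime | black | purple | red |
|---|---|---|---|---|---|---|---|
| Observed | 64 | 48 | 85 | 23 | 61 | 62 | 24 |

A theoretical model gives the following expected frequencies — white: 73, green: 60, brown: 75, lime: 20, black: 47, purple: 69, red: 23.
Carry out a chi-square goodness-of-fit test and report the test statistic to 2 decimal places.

cat         O        E   (O−E)²/E
white      64       73      1.110
green      48       60      2.400
brown      85       75      1.333
lime       23       20      0.450
black      61       47      4.170
purple     62       69      0.710
red        24       23      0.043
Sum = 10.22

10.22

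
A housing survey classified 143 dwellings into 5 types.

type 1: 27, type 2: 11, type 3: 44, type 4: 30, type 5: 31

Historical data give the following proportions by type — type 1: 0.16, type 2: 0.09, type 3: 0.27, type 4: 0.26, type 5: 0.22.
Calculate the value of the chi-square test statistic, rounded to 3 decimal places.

3.159

Expected counts E_i = n·p_i: 143×0.16 = 22.88, 143×0.09 = 12.87, 143×0.27 = 38.61, 143×0.26 = 37.18, 143×0.22 = 31.46.
cat         O        E   (O−E)²/E
type 1     27    22.88     0.7419
type 2     11    12.87     0.2717
type 3     44    38.61     0.7525
type 4     30    37.18     1.3866
type 5     31    31.46     0.0067
Sum = 3.159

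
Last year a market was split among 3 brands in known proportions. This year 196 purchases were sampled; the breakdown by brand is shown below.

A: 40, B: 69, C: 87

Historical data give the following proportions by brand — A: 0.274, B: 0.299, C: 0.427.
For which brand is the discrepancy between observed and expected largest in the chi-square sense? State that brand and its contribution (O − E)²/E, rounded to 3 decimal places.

A, 3.497

Expected counts E_i = n·p_i: 196×0.274 = 53.704, 196×0.299 = 58.604, 196×0.427 = 83.692.
χ² = (40−53.704)²/53.704 + (69−58.604)²/58.604 + (87−83.692)²/83.692
   = 3.4969 + 1.8442 + 0.1308
The largest term is for A: 3.497.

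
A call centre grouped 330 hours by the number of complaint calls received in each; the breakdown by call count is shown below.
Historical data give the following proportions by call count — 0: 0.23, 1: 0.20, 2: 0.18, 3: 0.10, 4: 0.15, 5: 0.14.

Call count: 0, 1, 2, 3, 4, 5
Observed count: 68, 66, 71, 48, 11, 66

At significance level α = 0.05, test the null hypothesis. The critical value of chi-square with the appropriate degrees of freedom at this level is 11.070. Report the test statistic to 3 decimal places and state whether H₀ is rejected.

Expected counts E_i = n·p_i: 330×0.23 = 75.9, 330×0.20 = 66, 330×0.18 = 59.4, 330×0.10 = 33, 330×0.15 = 49.5, 330×0.14 = 46.2.
0: (68 − 75.9)²/75.9 = 62.41/75.9 = 0.8223
1: (66 − 66)²/66 = 0/66 = 0.0000
2: (71 − 59.4)²/59.4 = 134.56/59.4 = 2.2653
3: (48 − 33)²/33 = 225/33 = 6.8182
4: (11 − 49.5)²/49.5 = 1482.25/49.5 = 29.9444
5: (66 − 46.2)²/46.2 = 392.04/46.2 = 8.4857
Sum = 48.336
df = 5. Since 48.336 > 11.070, we reject H₀.

48.336; reject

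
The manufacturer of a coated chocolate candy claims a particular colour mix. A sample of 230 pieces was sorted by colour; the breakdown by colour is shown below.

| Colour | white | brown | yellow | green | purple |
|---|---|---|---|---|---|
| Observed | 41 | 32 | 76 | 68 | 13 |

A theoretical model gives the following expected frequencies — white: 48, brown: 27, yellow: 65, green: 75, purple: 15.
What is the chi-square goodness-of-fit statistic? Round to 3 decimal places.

4.728

white: (41 − 48)²/48 = 49/48 = 1.0208
brown: (32 − 27)²/27 = 25/27 = 0.9259
yellow: (76 − 65)²/65 = 121/65 = 1.8615
green: (68 − 75)²/75 = 49/75 = 0.6533
purple: (13 − 15)²/15 = 4/15 = 0.2667
Sum = 4.728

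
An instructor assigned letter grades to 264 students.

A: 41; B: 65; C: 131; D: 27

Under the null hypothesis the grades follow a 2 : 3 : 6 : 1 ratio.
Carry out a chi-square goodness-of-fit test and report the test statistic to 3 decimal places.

Ratio total = 12. Expected counts: 264×2/12 = 44, 264×3/12 = 66, 264×6/12 = 132, 264×1/12 = 22.
cat         O        E   (O−E)²/E
A          41       44     0.2045
B          65       66     0.0152
C         131      132     0.0076
D          27       22     1.1364
Sum = 1.364

1.364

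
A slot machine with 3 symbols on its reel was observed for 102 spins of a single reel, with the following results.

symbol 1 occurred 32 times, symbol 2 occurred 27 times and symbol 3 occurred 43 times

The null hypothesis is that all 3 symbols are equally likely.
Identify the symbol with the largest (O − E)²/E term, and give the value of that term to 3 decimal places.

Expected count for each of the 3 categories: 102/3 = 34.
χ² = (32−34)²/34 + (27−34)²/34 + (43−34)²/34
   = 0.1176 + 1.4412 + 2.3824
The largest term is for symbol 3: 2.382.

symbol 3, 2.382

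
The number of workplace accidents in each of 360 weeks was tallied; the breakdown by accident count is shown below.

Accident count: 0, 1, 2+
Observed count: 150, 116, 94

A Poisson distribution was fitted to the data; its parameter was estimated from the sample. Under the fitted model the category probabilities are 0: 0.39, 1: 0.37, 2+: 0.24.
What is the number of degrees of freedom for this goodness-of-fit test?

There are k = 3 categories and 1 parameter estimated from the data, so df = 3 − 1 − 1 = 1.

1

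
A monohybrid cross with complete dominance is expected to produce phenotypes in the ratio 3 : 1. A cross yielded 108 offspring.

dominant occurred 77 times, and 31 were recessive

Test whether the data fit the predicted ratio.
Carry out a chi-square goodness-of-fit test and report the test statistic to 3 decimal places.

Ratio total = 4. Expected counts: 108×3/4 = 81, 108×1/4 = 27.
dominant: (77 − 81)²/81 = 16/81 = 0.1975
recessive: (31 − 27)²/27 = 16/27 = 0.5926
Sum = 0.790

0.790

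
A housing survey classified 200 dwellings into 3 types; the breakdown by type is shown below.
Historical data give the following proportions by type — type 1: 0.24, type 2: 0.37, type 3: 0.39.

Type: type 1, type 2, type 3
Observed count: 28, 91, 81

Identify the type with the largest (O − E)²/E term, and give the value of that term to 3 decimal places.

type 1, 8.333

Expected counts E_i = n·p_i: 200×0.24 = 48, 200×0.37 = 74, 200×0.39 = 78.
χ² = (28−48)²/48 + (91−74)²/74 + (81−78)²/78
   = 8.3333 + 3.9054 + 0.1154
The largest term is for type 1: 8.333.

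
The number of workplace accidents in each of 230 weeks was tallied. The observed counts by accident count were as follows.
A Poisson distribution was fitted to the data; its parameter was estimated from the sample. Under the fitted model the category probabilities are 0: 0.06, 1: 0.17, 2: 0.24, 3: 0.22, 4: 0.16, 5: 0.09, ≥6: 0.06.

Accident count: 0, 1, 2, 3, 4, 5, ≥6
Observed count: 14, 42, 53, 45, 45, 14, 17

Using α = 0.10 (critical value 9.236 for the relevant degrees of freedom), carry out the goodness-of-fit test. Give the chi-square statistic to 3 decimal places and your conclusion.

5.663; do not reject

Expected counts E_i = n·p_i: 230×0.06 = 13.8, 230×0.17 = 39.1, 230×0.24 = 55.2, 230×0.22 = 50.6, 230×0.16 = 36.8, 230×0.09 = 20.7, 230×0.06 = 13.8.
cat         O        E   (O−E)²/E
0          14     13.8     0.0029
1          42     39.1     0.2151
2          53     55.2     0.0877
3          45     50.6     0.6198
4          45     36.8     1.8272
5          14     20.7     2.1686
≥6         17     13.8     0.7420
Sum = 5.663
df = 5. Since 5.663 < 9.236, we do not reject H₀.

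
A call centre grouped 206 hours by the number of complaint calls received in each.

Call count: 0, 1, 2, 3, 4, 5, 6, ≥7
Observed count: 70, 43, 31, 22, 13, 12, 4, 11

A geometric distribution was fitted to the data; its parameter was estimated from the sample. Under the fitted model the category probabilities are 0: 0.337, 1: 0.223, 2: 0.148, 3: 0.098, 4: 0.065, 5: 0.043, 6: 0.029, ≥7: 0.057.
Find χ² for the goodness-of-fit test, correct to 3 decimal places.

2.189

Expected counts E_i = n·p_i: 206×0.337 = 69.422, 206×0.223 = 45.938, 206×0.148 = 30.488, 206×0.098 = 20.188, 206×0.065 = 13.39, 206×0.043 = 8.858, 206×0.029 = 5.974, 206×0.057 = 11.742.
0: (70 − 69.422)²/69.422 = 0.334084/69.422 = 0.0048
1: (43 − 45.938)²/45.938 = 8.631844/45.938 = 0.1879
2: (31 − 30.488)²/30.488 = 0.262144/30.488 = 0.0086
3: (22 − 20.188)²/20.188 = 3.283344/20.188 = 0.1626
4: (13 − 13.39)²/13.39 = 0.1521/13.39 = 0.0114
5: (12 − 8.858)²/8.858 = 9.872164/8.858 = 1.1145
6: (4 − 5.974)²/5.974 = 3.896676/5.974 = 0.6523
≥7: (11 − 11.742)²/11.742 = 0.550564/11.742 = 0.0469
Sum = 2.189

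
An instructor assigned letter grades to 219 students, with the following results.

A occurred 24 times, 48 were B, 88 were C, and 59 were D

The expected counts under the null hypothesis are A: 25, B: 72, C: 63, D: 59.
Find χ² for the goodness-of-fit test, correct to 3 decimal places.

cat         O        E   (O−E)²/E
A          24       25     0.0400
B          48       72     8.0000
C          88       63     9.9206
D          59       59     0.0000
Sum = 17.961

17.961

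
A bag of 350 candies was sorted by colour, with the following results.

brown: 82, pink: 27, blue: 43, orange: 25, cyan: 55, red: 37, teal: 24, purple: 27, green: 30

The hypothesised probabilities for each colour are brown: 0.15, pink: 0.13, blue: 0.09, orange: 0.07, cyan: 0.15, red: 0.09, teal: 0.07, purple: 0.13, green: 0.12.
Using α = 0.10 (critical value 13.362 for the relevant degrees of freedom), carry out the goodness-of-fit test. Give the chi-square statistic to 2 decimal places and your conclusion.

40.35; reject

Expected counts E_i = n·p_i: 350×0.15 = 52.5, 350×0.13 = 45.5, 350×0.09 = 31.5, 350×0.07 = 24.5, 350×0.15 = 52.5, 350×0.09 = 31.5, 350×0.07 = 24.5, 350×0.13 = 45.5, 350×0.12 = 42.
χ² = (82−52.5)²/52.5 + (27−45.5)²/45.5 + (43−31.5)²/31.5 + (25−24.5)²/24.5 + (55−52.5)²/52.5 + (37−31.5)²/31.5 + (24−24.5)²/24.5 + (27−45.5)²/45.5 + (30−42)²/42
   = 16.576 + 7.522 + 4.198 + 0.010 + 0.119 + 0.960 + 0.010 + 7.522 + 3.429
Sum = 40.35
df = 8. Since 40.35 > 13.362, we reject H₀.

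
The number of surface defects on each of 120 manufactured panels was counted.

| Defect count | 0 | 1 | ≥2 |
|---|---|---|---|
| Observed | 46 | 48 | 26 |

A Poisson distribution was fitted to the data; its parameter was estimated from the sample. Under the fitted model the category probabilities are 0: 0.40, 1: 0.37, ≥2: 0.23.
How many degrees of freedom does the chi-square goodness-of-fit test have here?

1

There are k = 3 categories and 1 parameter estimated from the data, so df = 3 − 1 − 1 = 1.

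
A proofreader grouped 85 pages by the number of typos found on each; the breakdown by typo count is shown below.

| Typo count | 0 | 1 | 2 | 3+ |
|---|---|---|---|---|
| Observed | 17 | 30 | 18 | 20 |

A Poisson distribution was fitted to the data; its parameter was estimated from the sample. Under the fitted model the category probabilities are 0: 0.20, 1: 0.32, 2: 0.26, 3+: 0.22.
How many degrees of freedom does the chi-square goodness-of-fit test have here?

2

There are k = 4 categories and 1 parameter estimated from the data, so df = 4 − 1 − 1 = 2.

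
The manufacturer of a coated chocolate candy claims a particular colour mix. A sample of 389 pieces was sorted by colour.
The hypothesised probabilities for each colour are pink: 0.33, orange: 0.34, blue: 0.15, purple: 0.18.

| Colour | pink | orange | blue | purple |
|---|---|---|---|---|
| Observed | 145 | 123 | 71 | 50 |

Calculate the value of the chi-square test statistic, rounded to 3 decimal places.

11.269

Expected counts E_i = n·p_i: 389×0.33 = 128.37, 389×0.34 = 132.26, 389×0.15 = 58.35, 389×0.18 = 70.02.
cat         O        E   (O−E)²/E
pink      145   128.37     2.1544
orange    123   132.26     0.6483
blue       71    58.35     2.7425
purple     50    70.02     5.7241
Sum = 11.269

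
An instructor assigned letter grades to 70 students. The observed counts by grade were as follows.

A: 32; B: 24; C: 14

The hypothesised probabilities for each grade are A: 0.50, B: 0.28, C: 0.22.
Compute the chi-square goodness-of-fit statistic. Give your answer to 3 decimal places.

1.372

Expected counts E_i = n·p_i: 70×0.50 = 35, 70×0.28 = 19.6, 70×0.22 = 15.4.
A: (32 − 35)²/35 = 9/35 = 0.2571
B: (24 − 19.6)²/19.6 = 19.36/19.6 = 0.9878
C: (14 − 15.4)²/15.4 = 1.96/15.4 = 0.1273
Sum = 1.372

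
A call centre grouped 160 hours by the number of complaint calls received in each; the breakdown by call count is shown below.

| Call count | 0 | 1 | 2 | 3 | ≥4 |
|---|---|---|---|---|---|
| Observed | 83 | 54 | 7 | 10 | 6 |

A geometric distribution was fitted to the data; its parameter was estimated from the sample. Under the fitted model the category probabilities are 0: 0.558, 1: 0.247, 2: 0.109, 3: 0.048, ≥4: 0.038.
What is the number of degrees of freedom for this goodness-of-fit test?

There are k = 5 categories and 1 parameter estimated from the data, so df = 5 − 1 − 1 = 3.

3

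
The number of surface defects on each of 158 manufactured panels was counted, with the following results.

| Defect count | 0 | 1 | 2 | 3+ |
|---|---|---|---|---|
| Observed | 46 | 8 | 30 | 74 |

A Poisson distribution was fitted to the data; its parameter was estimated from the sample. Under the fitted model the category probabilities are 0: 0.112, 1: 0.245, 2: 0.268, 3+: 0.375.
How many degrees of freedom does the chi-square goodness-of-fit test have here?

2

There are k = 4 categories and 1 parameter estimated from the data, so df = 4 − 1 − 1 = 2.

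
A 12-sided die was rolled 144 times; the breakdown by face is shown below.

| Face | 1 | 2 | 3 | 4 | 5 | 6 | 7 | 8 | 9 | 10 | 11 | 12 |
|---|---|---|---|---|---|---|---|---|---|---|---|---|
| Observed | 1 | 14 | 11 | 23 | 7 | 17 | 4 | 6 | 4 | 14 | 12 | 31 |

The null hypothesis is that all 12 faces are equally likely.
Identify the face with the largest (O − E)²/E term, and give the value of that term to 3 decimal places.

12, 30.083

Expected count for each of the 12 categories: 144/12 = 12.
1: (1 − 12)²/12 = 121/12 = 10.0833
2: (14 − 12)²/12 = 4/12 = 0.3333
3: (11 − 12)²/12 = 1/12 = 0.0833
4: (23 − 12)²/12 = 121/12 = 10.0833
5: (7 − 12)²/12 = 25/12 = 2.0833
6: (17 − 12)²/12 = 25/12 = 2.0833
7: (4 − 12)²/12 = 64/12 = 5.3333
8: (6 − 12)²/12 = 36/12 = 3.0000
9: (4 − 12)²/12 = 64/12 = 5.3333
10: (14 − 12)²/12 = 4/12 = 0.3333
11: (12 − 12)²/12 = 0/12 = 0.0000
12: (31 − 12)²/12 = 361/12 = 30.0833
The largest term is for 12: 30.083.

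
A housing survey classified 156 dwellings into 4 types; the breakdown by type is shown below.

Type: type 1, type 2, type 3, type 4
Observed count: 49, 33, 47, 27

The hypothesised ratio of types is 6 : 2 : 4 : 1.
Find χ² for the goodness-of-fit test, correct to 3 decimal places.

29.493

Ratio total = 13. Expected counts: 156×6/13 = 72, 156×2/13 = 24, 156×4/13 = 48, 156×1/13 = 12.
type 1: (49 − 72)²/72 = 529/72 = 7.3472
type 2: (33 − 24)²/24 = 81/24 = 3.3750
type 3: (47 − 48)²/48 = 1/48 = 0.0208
type 4: (27 − 12)²/12 = 225/12 = 18.7500
Sum = 29.493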